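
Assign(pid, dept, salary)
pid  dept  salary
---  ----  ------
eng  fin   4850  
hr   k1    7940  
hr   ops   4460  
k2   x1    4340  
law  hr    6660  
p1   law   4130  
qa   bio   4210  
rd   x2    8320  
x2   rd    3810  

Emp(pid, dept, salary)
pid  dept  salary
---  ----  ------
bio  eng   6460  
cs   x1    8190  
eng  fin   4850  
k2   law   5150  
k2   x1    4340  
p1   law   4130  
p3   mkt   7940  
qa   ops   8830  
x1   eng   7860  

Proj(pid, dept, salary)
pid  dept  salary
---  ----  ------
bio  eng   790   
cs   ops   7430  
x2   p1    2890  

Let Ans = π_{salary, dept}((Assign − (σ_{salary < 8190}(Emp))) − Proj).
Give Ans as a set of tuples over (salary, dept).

{(3810, rd), (4210, bio), (4460, ops), (6660, hr), (7940, k1), (8320, x2)}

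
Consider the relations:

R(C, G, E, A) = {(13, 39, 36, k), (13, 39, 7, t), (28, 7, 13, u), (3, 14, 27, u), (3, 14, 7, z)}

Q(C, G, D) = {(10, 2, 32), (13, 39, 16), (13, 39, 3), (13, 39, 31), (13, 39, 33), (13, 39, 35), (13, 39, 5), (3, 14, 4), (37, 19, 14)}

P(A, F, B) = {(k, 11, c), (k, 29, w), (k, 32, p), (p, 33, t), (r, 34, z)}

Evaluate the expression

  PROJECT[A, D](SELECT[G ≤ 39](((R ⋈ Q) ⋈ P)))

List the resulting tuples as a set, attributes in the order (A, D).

{(k, 16), (k, 3), (k, 31), (k, 33), (k, 35), (k, 5)}

Natural join on C, G: {(13, 39, 36, k, 16), (13, 39, 36, k, 3), (13, 39, 36, k, 31), (13, 39, 36, k, 33), (13, 39, 36, k, 35), (13, 39, 36, k, 5), (13, 39, 7, t, 16), (13, 39, 7, t, 3), (13, 39, 7, t, 31), (13, 39, 7, t, 33), (13, 39, 7, t, 35), (13, 39, 7, t, 5), (3, 14, 27, u, 4), (3, 14, 7, z, 4)}
Natural join on A: {(13, 39, 36, k, 16, 11, c), (13, 39, 36, k, 16, 29, w), (13, 39, 36, k, 16, 32, p), (13, 39, 36, k, 3, 11, c), (13, 39, 36, k, 3, 29, w), (13, 39, 36, k, 3, 32, p), (13, 39, 36, k, 31, 11, c), (13, 39, 36, k, 31, 29, w), (13, 39, 36, k, 31, 32, p), (13, 39, 36, k, 33, 11, c), (13, 39, 36, k, 33, 29, w), (13, 39, 36, k, 33, 32, p), (13, 39, 36, k, 35, 11, c), (13, 39, 36, k, 35, 29, w), (13, 39, 36, k, 35, 32, p), (13, 39, 36, k, 5, 11, c), (13, 39, 36, k, 5, 29, w), (13, 39, 36, k, 5, 32, p)}
Selection G ≤ 39: {(13, 39, 36, k, 16, 11, c), (13, 39, 36, k, 16, 29, w), (13, 39, 36, k, 16, 32, p), (13, 39, 36, k, 3, 11, c), (13, 39, 36, k, 3, 29, w), (13, 39, 36, k, 3, 32, p), (13, 39, 36, k, 31, 11, c), (13, 39, 36, k, 31, 29, w), (13, 39, 36, k, 31, 32, p), (13, 39, 36, k, 33, 11, c), (13, 39, 36, k, 33, 29, w), (13, 39, 36, k, 33, 32, p), (13, 39, 36, k, 35, 11, c), (13, 39, 36, k, 35, 29, w), (13, 39, 36, k, 35, 32, p), (13, 39, 36, k, 5, 11, c), (13, 39, 36, k, 5, 29, w), (13, 39, 36, k, 5, 32, p)}
π[A, D]: project onto (A, D) (12 duplicate(s) eliminated) → {(k, 16), (k, 3), (k, 31), (k, 33), (k, 35), (k, 5)}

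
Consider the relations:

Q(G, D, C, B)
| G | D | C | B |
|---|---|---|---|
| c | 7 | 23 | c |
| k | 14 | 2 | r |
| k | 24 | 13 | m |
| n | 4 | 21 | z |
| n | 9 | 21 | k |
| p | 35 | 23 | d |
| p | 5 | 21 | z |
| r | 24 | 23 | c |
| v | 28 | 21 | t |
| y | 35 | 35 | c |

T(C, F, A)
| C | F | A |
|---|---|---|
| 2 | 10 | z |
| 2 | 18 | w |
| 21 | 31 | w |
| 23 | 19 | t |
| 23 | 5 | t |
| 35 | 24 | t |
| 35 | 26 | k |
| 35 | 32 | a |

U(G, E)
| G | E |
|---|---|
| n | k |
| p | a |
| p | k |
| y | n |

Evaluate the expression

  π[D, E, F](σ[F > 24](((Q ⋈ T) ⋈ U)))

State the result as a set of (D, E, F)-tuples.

Natural join on C: {(c, 7, 23, c, 19, t), (c, 7, 23, c, 5, t), (k, 14, 2, r, 10, z), (k, 14, 2, r, 18, w), (n, 4, 21, z, 31, w), (n, 9, 21, k, 31, w), (p, 35, 23, d, 19, t), (p, 35, 23, d, 5, t), (p, 5, 21, z, 31, w), (r, 24, 23, c, 19, t), (r, 24, 23, c, 5, t), (v, 28, 21, t, 31, w), (y, 35, 35, c, 24, t), (y, 35, 35, c, 26, k), (y, 35, 35, c, 32, a)}
Natural join on G: {(n, 4, 21, z, 31, w, k), (n, 9, 21, k, 31, w, k), (p, 35, 23, d, 19, t, a), (p, 35, 23, d, 19, t, k), (p, 35, 23, d, 5, t, a), (p, 35, 23, d, 5, t, k), (p, 5, 21, z, 31, w, a), (p, 5, 21, z, 31, w, k), (y, 35, 35, c, 24, t, n), (y, 35, 35, c, 26, k, n), (y, 35, 35, c, 32, a, n)}
Filtering on F > 24 leaves {(n, 4, 21, z, 31, w, k), (n, 9, 21, k, 31, w, k), (p, 5, 21, z, 31, w, a), (p, 5, 21, z, 31, w, k), (y, 35, 35, c, 26, k, n), (y, 35, 35, c, 32, a, n)}.
π_{D, E, F} gives {(35, n, 26), (35, n, 32), (4, k, 31), (5, a, 31), (5, k, 31), (9, k, 31)}.

{(35, n, 26), (35, n, 32), (4, k, 31), (5, a, 31), (5, k, 31), (9, k, 31)}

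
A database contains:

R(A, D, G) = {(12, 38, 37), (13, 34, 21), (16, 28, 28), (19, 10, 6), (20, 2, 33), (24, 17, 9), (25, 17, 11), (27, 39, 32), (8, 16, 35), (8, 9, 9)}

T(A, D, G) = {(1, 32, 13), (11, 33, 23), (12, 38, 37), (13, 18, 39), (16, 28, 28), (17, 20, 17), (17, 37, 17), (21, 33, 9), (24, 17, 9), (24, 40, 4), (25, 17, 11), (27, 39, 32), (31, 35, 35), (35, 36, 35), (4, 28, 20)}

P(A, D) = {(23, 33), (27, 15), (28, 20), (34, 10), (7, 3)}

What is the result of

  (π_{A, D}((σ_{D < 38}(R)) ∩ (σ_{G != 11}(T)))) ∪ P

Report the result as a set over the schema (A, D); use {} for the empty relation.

Apply σ_{D < 38}; surviving tuples: {(13, 34, 21), (16, 28, 28), (19, 10, 6), (20, 2, 33), (24, 17, 9), (25, 17, 11), (8, 16, 35), (8, 9, 9)}
Apply σ_{G != 11}; surviving tuples: {(1, 32, 13), (11, 33, 23), (12, 38, 37), (13, 18, 39), (16, 28, 28), (17, 20, 17), (17, 37, 17), (21, 33, 9), (24, 17, 9), (24, 40, 4), (27, 39, 32), (31, 35, 35), (35, 36, 35), (4, 28, 20)}
Taking the intersection: {(16, 28, 28), (24, 17, 9)}
Keep only column(s) A, D: {(16, 28), (24, 17)}
Taking the union: {(16, 28), (23, 33), (24, 17), (27, 15), (28, 20), (34, 10), (7, 3)}

{(16, 28), (23, 33), (24, 17), (27, 15), (28, 20), (34, 10), (7, 3)}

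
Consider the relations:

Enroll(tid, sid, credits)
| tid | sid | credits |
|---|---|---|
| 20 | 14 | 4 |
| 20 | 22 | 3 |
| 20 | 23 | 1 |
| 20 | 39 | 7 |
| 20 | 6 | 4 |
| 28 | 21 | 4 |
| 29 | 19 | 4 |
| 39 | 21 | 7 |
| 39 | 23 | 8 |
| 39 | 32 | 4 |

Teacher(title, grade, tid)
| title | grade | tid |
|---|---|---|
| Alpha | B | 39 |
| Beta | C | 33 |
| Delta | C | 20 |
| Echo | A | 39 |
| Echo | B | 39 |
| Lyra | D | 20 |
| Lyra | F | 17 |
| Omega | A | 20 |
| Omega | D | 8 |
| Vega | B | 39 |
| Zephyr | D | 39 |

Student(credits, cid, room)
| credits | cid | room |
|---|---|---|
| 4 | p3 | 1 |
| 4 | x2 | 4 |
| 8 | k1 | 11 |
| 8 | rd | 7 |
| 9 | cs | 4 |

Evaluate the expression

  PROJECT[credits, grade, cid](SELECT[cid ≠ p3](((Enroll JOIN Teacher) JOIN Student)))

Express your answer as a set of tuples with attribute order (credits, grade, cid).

{(4, A, x2), (4, B, x2), (4, C, x2), (4, D, x2), (8, A, k1), (8, A, rd), (8, B, k1), (8, B, rd), (8, D, k1), (8, D, rd)}

Enroll ⋈ Teacher (natural join on tid): {(20, 14, 4, Delta, C), (20, 14, 4, Lyra, D), (20, 14, 4, Omega, A), (20, 22, 3, Delta, C), (20, 22, 3, Lyra, D), (20, 22, 3, Omega, A), (20, 23, 1, Delta, C), (20, 23, 1, Lyra, D), (20, 23, 1, Omega, A), (20, 39, 7, Delta, C), (20, 39, 7, Lyra, D), (20, 39, 7, Omega, A), (20, 6, 4, Delta, C), (20, 6, 4, Lyra, D), (20, 6, 4, Omega, A), (39, 21, 7, Alpha, B), (39, 21, 7, Echo, A), (39, 21, 7, Echo, B), (39, 21, 7, Vega, B), (39, 21, 7, Zephyr, D), (39, 23, 8, Alpha, B), (39, 23, 8, Echo, A), (39, 23, 8, Echo, B), (39, 23, 8, Vega, B), (39, 23, 8, Zephyr, D), (39, 32, 4, Alpha, B), (39, 32, 4, Echo, A), (39, 32, 4, Echo, B), (39, 32, 4, Vega, B), (39, 32, 4, Zephyr, D)}
(Enroll JOIN Teacher) ⋈ Student (natural join on credits): {(20, 14, 4, Delta, C, p3, 1), (20, 14, 4, Delta, C, x2, 4), (20, 14, 4, Lyra, D, p3, 1), (20, 14, 4, Lyra, D, x2, 4), (20, 14, 4, Omega, A, p3, 1), (20, 14, 4, Omega, A, x2, 4), (20, 6, 4, Delta, C, p3, 1), (20, 6, 4, Delta, C, x2, 4), (20, 6, 4, Lyra, D, p3, 1), (20, 6, 4, Lyra, D, x2, 4), (20, 6, 4, Omega, A, p3, 1), (20, 6, 4, Omega, A, x2, 4), (39, 23, 8, Alpha, B, k1, 11), (39, 23, 8, Alpha, B, rd, 7), (39, 23, 8, Echo, A, k1, 11), (39, 23, 8, Echo, A, rd, 7), (39, 23, 8, Echo, B, k1, 11), (39, 23, 8, Echo, B, rd, 7), (39, 23, 8, Vega, B, k1, 11), (39, 23, 8, Vega, B, rd, 7), (39, 23, 8, Zephyr, D, k1, 11), (39, 23, 8, Zephyr, D, rd, 7), (39, 32, 4, Alpha, B, p3, 1), (39, 32, 4, Alpha, B, x2, 4), (39, 32, 4, Echo, A, p3, 1), (39, 32, 4, Echo, A, x2, 4), (39, 32, 4, Echo, B, p3, 1), (39, 32, 4, Echo, B, x2, 4), (39, 32, 4, Vega, B, p3, 1), (39, 32, 4, Vega, B, x2, 4), (39, 32, 4, Zephyr, D, p3, 1), (39, 32, 4, Zephyr, D, x2, 4)}
Apply σ_{cid ≠ p3}; surviving tuples: {(20, 14, 4, Delta, C, x2, 4), (20, 14, 4, Lyra, D, x2, 4), (20, 14, 4, Omega, A, x2, 4), (20, 6, 4, Delta, C, x2, 4), (20, 6, 4, Lyra, D, x2, 4), (20, 6, 4, Omega, A, x2, 4), (39, 23, 8, Alpha, B, k1, 11), (39, 23, 8, Alpha, B, rd, 7), (39, 23, 8, Echo, A, k1, 11), (39, 23, 8, Echo, A, rd, 7), (39, 23, 8, Echo, B, k1, 11), (39, 23, 8, Echo, B, rd, 7), (39, 23, 8, Vega, B, k1, 11), (39, 23, 8, Vega, B, rd, 7), (39, 23, 8, Zephyr, D, k1, 11), (39, 23, 8, Zephyr, D, rd, 7), (39, 32, 4, Alpha, B, x2, 4), (39, 32, 4, Echo, A, x2, 4), (39, 32, 4, Echo, B, x2, 4), (39, 32, 4, Vega, B, x2, 4), (39, 32, 4, Zephyr, D, x2, 4)}
π[credits, grade, cid]: project onto (credits, grade, cid) (11 duplicate(s) eliminated) → {(4, A, x2), (4, B, x2), (4, C, x2), (4, D, x2), (8, A, k1), (8, A, rd), (8, B, k1), (8, B, rd), (8, D, k1), (8, D, rd)}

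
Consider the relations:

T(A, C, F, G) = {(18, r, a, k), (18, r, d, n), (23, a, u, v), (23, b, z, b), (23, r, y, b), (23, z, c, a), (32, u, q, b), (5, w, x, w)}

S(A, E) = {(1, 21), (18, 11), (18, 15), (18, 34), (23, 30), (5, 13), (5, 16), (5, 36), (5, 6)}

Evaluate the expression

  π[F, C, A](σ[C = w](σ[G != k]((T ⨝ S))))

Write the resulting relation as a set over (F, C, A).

{(x, w, 5)}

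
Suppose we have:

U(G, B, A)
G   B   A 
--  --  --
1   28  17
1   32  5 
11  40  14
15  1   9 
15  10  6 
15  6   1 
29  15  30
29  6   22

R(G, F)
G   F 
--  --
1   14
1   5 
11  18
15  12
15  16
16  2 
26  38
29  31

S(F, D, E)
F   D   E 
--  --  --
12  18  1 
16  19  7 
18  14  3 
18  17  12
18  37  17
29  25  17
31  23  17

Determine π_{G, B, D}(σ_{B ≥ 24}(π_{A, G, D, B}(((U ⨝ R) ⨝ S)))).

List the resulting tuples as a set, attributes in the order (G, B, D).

U ⋈ R (natural join on G): {(1, 28, 17, 14), (1, 28, 17, 5), (1, 32, 5, 14), (1, 32, 5, 5), (11, 40, 14, 18), (15, 1, 9, 12), (15, 1, 9, 16), (15, 10, 6, 12), (15, 10, 6, 16), (15, 6, 1, 12), (15, 6, 1, 16), (29, 15, 30, 31), (29, 6, 22, 31)}
(U ⨝ R) ⋈ S (natural join on F): {(11, 40, 14, 18, 14, 3), (11, 40, 14, 18, 17, 12), (11, 40, 14, 18, 37, 17), (15, 1, 9, 12, 18, 1), (15, 1, 9, 16, 19, 7), (15, 10, 6, 12, 18, 1), (15, 10, 6, 16, 19, 7), (15, 6, 1, 12, 18, 1), (15, 6, 1, 16, 19, 7), (29, 15, 30, 31, 23, 17), (29, 6, 22, 31, 23, 17)}
Keep only column(s) A, G, D, B: {(1, 15, 18, 6), (1, 15, 19, 6), (14, 11, 14, 40), (14, 11, 17, 40), (14, 11, 37, 40), (22, 29, 23, 6), (30, 29, 23, 15), (6, 15, 18, 10), (6, 15, 19, 10), (9, 15, 18, 1), (9, 15, 19, 1)}
σ[B ≥ 24]: keep tuples satisfying B ≥ 24 → {(14, 11, 14, 40), (14, 11, 17, 40), (14, 11, 37, 40)}
Keep only column(s) G, B, D: {(11, 40, 14), (11, 40, 17), (11, 40, 37)}

{(11, 40, 14), (11, 40, 17), (11, 40, 37)}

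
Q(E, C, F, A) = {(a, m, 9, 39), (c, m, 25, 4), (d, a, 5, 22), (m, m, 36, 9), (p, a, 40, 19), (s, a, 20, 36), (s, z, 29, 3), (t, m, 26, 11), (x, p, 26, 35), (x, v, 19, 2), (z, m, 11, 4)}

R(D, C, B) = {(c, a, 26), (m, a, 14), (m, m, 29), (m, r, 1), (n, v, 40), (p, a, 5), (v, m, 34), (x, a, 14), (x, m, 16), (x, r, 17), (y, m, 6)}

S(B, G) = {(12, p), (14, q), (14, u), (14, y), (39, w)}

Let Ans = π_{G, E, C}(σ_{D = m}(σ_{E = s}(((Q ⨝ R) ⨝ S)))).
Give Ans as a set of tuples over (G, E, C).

Joining Q and R on C yields {(a, m, 9, 39, m, 29), (a, m, 9, 39, v, 34), (a, m, 9, 39, x, 16), (a, m, 9, 39, y, 6), (c, m, 25, 4, m, 29), (c, m, 25, 4, v, 34), (c, m, 25, 4, x, 16), (c, m, 25, 4, y, 6), (d, a, 5, 22, c, 26), (d, a, 5, 22, m, 14), (d, a, 5, 22, p, 5), (d, a, 5, 22, x, 14), (m, m, 36, 9, m, 29), (m, m, 36, 9, v, 34), (m, m, 36, 9, x, 16), (m, m, 36, 9, y, 6), (p, a, 40, 19, c, 26), (p, a, 40, 19, m, 14), (p, a, 40, 19, p, 5), (p, a, 40, 19, x, 14), (s, a, 20, 36, c, 26), (s, a, 20, 36, m, 14), (s, a, 20, 36, p, 5), (s, a, 20, 36, x, 14), (t, m, 26, 11, m, 29), (t, m, 26, 11, v, 34), (t, m, 26, 11, x, 16), (t, m, 26, 11, y, 6), (x, v, 19, 2, n, 40), (z, m, 11, 4, m, 29), (z, m, 11, 4, v, 34), (z, m, 11, 4, x, 16), (z, m, 11, 4, y, 6)}.
Joining (Q ⨝ R) and S on B yields {(d, a, 5, 22, m, 14, q), (d, a, 5, 22, m, 14, u), (d, a, 5, 22, m, 14, y), (d, a, 5, 22, x, 14, q), (d, a, 5, 22, x, 14, u), (d, a, 5, 22, x, 14, y), (p, a, 40, 19, m, 14, q), (p, a, 40, 19, m, 14, u), (p, a, 40, 19, m, 14, y), (p, a, 40, 19, x, 14, q), (p, a, 40, 19, x, 14, u), (p, a, 40, 19, x, 14, y), (s, a, 20, 36, m, 14, q), (s, a, 20, 36, m, 14, u), (s, a, 20, 36, m, 14, y), (s, a, 20, 36, x, 14, q), (s, a, 20, 36, x, 14, u), (s, a, 20, 36, x, 14, y)}.
Apply σ_{E = s}; surviving tuples: {(s, a, 20, 36, m, 14, q), (s, a, 20, 36, m, 14, u), (s, a, 20, 36, m, 14, y), (s, a, 20, 36, x, 14, q), (s, a, 20, 36, x, 14, u), (s, a, 20, 36, x, 14, y)}
Apply σ_{D = m}; surviving tuples: {(s, a, 20, 36, m, 14, q), (s, a, 20, 36, m, 14, u), (s, a, 20, 36, m, 14, y)}
Keep only column(s) G, E, C: {(q, s, a), (u, s, a), (y, s, a)}

{(q, s, a), (u, s, a), (y, s, a)}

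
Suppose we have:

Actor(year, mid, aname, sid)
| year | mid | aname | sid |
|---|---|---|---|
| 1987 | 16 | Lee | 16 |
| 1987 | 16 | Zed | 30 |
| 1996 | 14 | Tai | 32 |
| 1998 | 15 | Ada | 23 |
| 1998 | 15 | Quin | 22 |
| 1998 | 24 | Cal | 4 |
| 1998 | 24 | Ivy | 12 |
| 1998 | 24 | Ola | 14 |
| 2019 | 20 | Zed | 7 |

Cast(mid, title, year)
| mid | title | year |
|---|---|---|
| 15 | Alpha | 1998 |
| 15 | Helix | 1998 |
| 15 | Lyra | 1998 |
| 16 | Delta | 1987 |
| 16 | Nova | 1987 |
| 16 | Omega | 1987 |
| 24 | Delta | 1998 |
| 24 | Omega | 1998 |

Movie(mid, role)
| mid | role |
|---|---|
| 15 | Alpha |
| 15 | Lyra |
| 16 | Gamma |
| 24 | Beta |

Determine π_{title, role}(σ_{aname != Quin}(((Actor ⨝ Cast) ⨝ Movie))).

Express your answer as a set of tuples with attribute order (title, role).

Natural join on year, mid: {(1987, 16, Lee, 16, Delta), (1987, 16, Lee, 16, Nova), (1987, 16, Lee, 16, Omega), (1987, 16, Zed, 30, Delta), (1987, 16, Zed, 30, Nova), (1987, 16, Zed, 30, Omega), (1998, 15, Ada, 23, Alpha), (1998, 15, Ada, 23, Helix), (1998, 15, Ada, 23, Lyra), (1998, 15, Quin, 22, Alpha), (1998, 15, Quin, 22, Helix), (1998, 15, Quin, 22, Lyra), (1998, 24, Cal, 4, Delta), (1998, 24, Cal, 4, Omega), (1998, 24, Ivy, 12, Delta), (1998, 24, Ivy, 12, Omega), (1998, 24, Ola, 14, Delta), (1998, 24, Ola, 14, Omega)}
Natural join on mid: {(1987, 16, Lee, 16, Delta, Gamma), (1987, 16, Lee, 16, Nova, Gamma), (1987, 16, Lee, 16, Omega, Gamma), (1987, 16, Zed, 30, Delta, Gamma), (1987, 16, Zed, 30, Nova, Gamma), (1987, 16, Zed, 30, Omega, Gamma), (1998, 15, Ada, 23, Alpha, Alpha), (1998, 15, Ada, 23, Alpha, Lyra), (1998, 15, Ada, 23, Helix, Alpha), (1998, 15, Ada, 23, Helix, Lyra), (1998, 15, Ada, 23, Lyra, Alpha), (1998, 15, Ada, 23, Lyra, Lyra), (1998, 15, Quin, 22, Alpha, Alpha), (1998, 15, Quin, 22, Alpha, Lyra), (1998, 15, Quin, 22, Helix, Alpha), (1998, 15, Quin, 22, Helix, Lyra), (1998, 15, Quin, 22, Lyra, Alpha), (1998, 15, Quin, 22, Lyra, Lyra), (1998, 24, Cal, 4, Delta, Beta), (1998, 24, Cal, 4, Omega, Beta), (1998, 24, Ivy, 12, Delta, Beta), (1998, 24, Ivy, 12, Omega, Beta), (1998, 24, Ola, 14, Delta, Beta), (1998, 24, Ola, 14, Omega, Beta)}
σ[aname != Quin]: keep tuples satisfying aname != Quin → {(1987, 16, Lee, 16, Delta, Gamma), (1987, 16, Lee, 16, Nova, Gamma), (1987, 16, Lee, 16, Omega, Gamma), (1987, 16, Zed, 30, Delta, Gamma), (1987, 16, Zed, 30, Nova, Gamma), (1987, 16, Zed, 30, Omega, Gamma), (1998, 15, Ada, 23, Alpha, Alpha), (1998, 15, Ada, 23, Alpha, Lyra), (1998, 15, Ada, 23, Helix, Alpha), (1998, 15, Ada, 23, Helix, Lyra), (1998, 15, Ada, 23, Lyra, Alpha), (1998, 15, Ada, 23, Lyra, Lyra), (1998, 24, Cal, 4, Delta, Beta), (1998, 24, Cal, 4, Omega, Beta), (1998, 24, Ivy, 12, Delta, Beta), (1998, 24, Ivy, 12, Omega, Beta), (1998, 24, Ola, 14, Delta, Beta), (1998, 24, Ola, 14, Omega, Beta)}
π[title, role]: project onto (title, role) (7 duplicate(s) eliminated) → {(Alpha, Alpha), (Alpha, Lyra), (Delta, Beta), (Delta, Gamma), (Helix, Alpha), (Helix, Lyra), (Lyra, Alpha), (Lyra, Lyra), (Nova, Gamma), (Omega, Beta), (Omega, Gamma)}

{(Alpha, Alpha), (Alpha, Lyra), (Delta, Beta), (Delta, Gamma), (Helix, Alpha), (Helix, Lyra), (Lyra, Alpha), (Lyra, Lyra), (Nova, Gamma), (Omega, Beta), (Omega, Gamma)}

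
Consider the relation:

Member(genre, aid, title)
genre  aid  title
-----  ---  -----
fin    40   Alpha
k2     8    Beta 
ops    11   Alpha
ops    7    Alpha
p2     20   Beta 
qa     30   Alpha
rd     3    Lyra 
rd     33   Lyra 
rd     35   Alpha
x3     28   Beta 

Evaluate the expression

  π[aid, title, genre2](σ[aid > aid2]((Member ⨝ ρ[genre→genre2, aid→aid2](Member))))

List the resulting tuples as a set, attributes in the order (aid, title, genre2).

{(11, Alpha, ops), (20, Beta, k2), (28, Beta, k2), (28, Beta, p2), (30, Alpha, ops), (33, Lyra, rd), (35, Alpha, ops), (35, Alpha, qa), (40, Alpha, ops), (40, Alpha, qa), (40, Alpha, rd)}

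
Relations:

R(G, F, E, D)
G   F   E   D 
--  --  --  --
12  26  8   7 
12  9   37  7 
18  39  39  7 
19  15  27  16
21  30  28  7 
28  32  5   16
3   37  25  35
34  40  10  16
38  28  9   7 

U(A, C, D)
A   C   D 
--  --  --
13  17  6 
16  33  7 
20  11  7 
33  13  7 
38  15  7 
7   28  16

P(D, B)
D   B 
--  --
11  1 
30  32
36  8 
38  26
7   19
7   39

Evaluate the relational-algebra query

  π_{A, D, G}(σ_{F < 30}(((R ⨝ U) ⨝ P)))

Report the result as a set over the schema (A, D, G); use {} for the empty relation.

{(16, 7, 12), (16, 7, 38), (20, 7, 12), (20, 7, 38), (33, 7, 12), (33, 7, 38), (38, 7, 12), (38, 7, 38)}

Natural join on D: {(12, 26, 8, 7, 16, 33), (12, 26, 8, 7, 20, 11), (12, 26, 8, 7, 33, 13), (12, 26, 8, 7, 38, 15), (12, 9, 37, 7, 16, 33), (12, 9, 37, 7, 20, 11), (12, 9, 37, 7, 33, 13), (12, 9, 37, 7, 38, 15), (18, 39, 39, 7, 16, 33), (18, 39, 39, 7, 20, 11), (18, 39, 39, 7, 33, 13), (18, 39, 39, 7, 38, 15), (19, 15, 27, 16, 7, 28), (21, 30, 28, 7, 16, 33), (21, 30, 28, 7, 20, 11), (21, 30, 28, 7, 33, 13), (21, 30, 28, 7, 38, 15), (28, 32, 5, 16, 7, 28), (34, 40, 10, 16, 7, 28), (38, 28, 9, 7, 16, 33), (38, 28, 9, 7, 20, 11), (38, 28, 9, 7, 33, 13), (38, 28, 9, 7, 38, 15)}
Natural join on D: {(12, 26, 8, 7, 16, 33, 19), (12, 26, 8, 7, 16, 33, 39), (12, 26, 8, 7, 20, 11, 19), (12, 26, 8, 7, 20, 11, 39), (12, 26, 8, 7, 33, 13, 19), (12, 26, 8, 7, 33, 13, 39), (12, 26, 8, 7, 38, 15, 19), (12, 26, 8, 7, 38, 15, 39), (12, 9, 37, 7, 16, 33, 19), (12, 9, 37, 7, 16, 33, 39), (12, 9, 37, 7, 20, 11, 19), (12, 9, 37, 7, 20, 11, 39), (12, 9, 37, 7, 33, 13, 19), (12, 9, 37, 7, 33, 13, 39), (12, 9, 37, 7, 38, 15, 19), (12, 9, 37, 7, 38, 15, 39), (18, 39, 39, 7, 16, 33, 19), (18, 39, 39, 7, 16, 33, 39), (18, 39, 39, 7, 20, 11, 19), (18, 39, 39, 7, 20, 11, 39), (18, 39, 39, 7, 33, 13, 19), (18, 39, 39, 7, 33, 13, 39), (18, 39, 39, 7, 38, 15, 19), (18, 39, 39, 7, 38, 15, 39), (21, 30, 28, 7, 16, 33, 19), (21, 30, 28, 7, 16, 33, 39), (21, 30, 28, 7, 20, 11, 19), (21, 30, 28, 7, 20, 11, 39), (21, 30, 28, 7, 33, 13, 19), (21, 30, 28, 7, 33, 13, 39), (21, 30, 28, 7, 38, 15, 19), (21, 30, 28, 7, 38, 15, 39), (38, 28, 9, 7, 16, 33, 19), (38, 28, 9, 7, 16, 33, 39), (38, 28, 9, 7, 20, 11, 19), (38, 28, 9, 7, 20, 11, 39), (38, 28, 9, 7, 33, 13, 19), (38, 28, 9, 7, 33, 13, 39), (38, 28, 9, 7, 38, 15, 19), (38, 28, 9, 7, 38, 15, 39)}
Filtering on F < 30 leaves {(12, 26, 8, 7, 16, 33, 19), (12, 26, 8, 7, 16, 33, 39), (12, 26, 8, 7, 20, 11, 19), (12, 26, 8, 7, 20, 11, 39), (12, 26, 8, 7, 33, 13, 19), (12, 26, 8, 7, 33, 13, 39), (12, 26, 8, 7, 38, 15, 19), (12, 26, 8, 7, 38, 15, 39), (12, 9, 37, 7, 16, 33, 19), (12, 9, 37, 7, 16, 33, 39), (12, 9, 37, 7, 20, 11, 19), (12, 9, 37, 7, 20, 11, 39), (12, 9, 37, 7, 33, 13, 19), (12, 9, 37, 7, 33, 13, 39), (12, 9, 37, 7, 38, 15, 19), (12, 9, 37, 7, 38, 15, 39), (38, 28, 9, 7, 16, 33, 19), (38, 28, 9, 7, 16, 33, 39), (38, 28, 9, 7, 20, 11, 19), (38, 28, 9, 7, 20, 11, 39), (38, 28, 9, 7, 33, 13, 19), (38, 28, 9, 7, 33, 13, 39), (38, 28, 9, 7, 38, 15, 19), (38, 28, 9, 7, 38, 15, 39)}.
π_{A, D, G} gives {(16, 7, 12), (16, 7, 38), (20, 7, 12), (20, 7, 38), (33, 7, 12), (33, 7, 38), (38, 7, 12), (38, 7, 38)} (16 duplicate(s) eliminated).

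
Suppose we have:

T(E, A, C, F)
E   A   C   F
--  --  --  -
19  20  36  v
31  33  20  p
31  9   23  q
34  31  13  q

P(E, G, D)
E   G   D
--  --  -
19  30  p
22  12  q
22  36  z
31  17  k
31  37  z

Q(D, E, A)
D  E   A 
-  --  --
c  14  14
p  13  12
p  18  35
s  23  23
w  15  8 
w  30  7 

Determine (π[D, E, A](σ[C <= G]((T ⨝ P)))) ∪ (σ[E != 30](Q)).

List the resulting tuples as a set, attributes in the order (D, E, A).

{(c, 14, 14), (p, 13, 12), (p, 18, 35), (s, 23, 23), (w, 15, 8), (z, 31, 33), (z, 31, 9)}

T ⋈ P (natural join on E): {(19, 20, 36, v, 30, p), (31, 33, 20, p, 17, k), (31, 33, 20, p, 37, z), (31, 9, 23, q, 17, k), (31, 9, 23, q, 37, z)}
Apply σ_{C <= G}; surviving tuples: {(31, 33, 20, p, 37, z), (31, 9, 23, q, 37, z)}
Keep only column(s) D, E, A: {(z, 31, 33), (z, 31, 9)}
Apply σ_{E != 30}; surviving tuples: {(c, 14, 14), (p, 13, 12), (p, 18, 35), (s, 23, 23), (w, 15, 8)}
Taking the union: {(c, 14, 14), (p, 13, 12), (p, 18, 35), (s, 23, 23), (w, 15, 8), (z, 31, 33), (z, 31, 9)}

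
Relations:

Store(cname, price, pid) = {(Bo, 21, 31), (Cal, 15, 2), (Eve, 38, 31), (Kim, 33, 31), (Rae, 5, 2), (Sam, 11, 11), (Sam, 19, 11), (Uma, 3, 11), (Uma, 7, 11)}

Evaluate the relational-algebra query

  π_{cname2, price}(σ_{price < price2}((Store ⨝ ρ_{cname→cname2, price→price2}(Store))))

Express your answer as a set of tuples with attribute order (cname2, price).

{(Cal, 5), (Eve, 21), (Eve, 33), (Kim, 21), (Sam, 11), (Sam, 3), (Sam, 7), (Uma, 3)}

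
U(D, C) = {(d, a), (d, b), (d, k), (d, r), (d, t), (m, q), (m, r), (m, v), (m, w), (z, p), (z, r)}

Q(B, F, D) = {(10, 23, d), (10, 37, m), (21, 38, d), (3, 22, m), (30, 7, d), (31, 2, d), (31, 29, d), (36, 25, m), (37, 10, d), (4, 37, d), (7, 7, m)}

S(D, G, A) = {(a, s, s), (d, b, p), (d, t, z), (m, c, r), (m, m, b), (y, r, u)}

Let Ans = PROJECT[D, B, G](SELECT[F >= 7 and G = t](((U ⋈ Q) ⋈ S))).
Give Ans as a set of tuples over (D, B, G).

{(d, 10, t), (d, 21, t), (d, 30, t), (d, 31, t), (d, 37, t), (d, 4, t)}

Natural join on D: {(d, a, 10, 23), (d, a, 21, 38), (d, a, 30, 7), (d, a, 31, 2), (d, a, 31, 29), (d, a, 37, 10), (d, a, 4, 37), (d, b, 10, 23), (d, b, 21, 38), (d, b, 30, 7), (d, b, 31, 2), (d, b, 31, 29), (d, b, 37, 10), (d, b, 4, 37), (d, k, 10, 23), (d, k, 21, 38), (d, k, 30, 7), (d, k, 31, 2), (d, k, 31, 29), (d, k, 37, 10), (d, k, 4, 37), (d, r, 10, 23), (d, r, 21, 38), (d, r, 30, 7), (d, r, 31, 2), (d, r, 31, 29), (d, r, 37, 10), (d, r, 4, 37), (d, t, 10, 23), (d, t, 21, 38), (d, t, 30, 7), (d, t, 31, 2), (d, t, 31, 29), (d, t, 37, 10), (d, t, 4, 37), (m, q, 10, 37), (m, q, 3, 22), (m, q, 36, 25), (m, q, 7, 7), (m, r, 10, 37), (m, r, 3, 22), (m, r, 36, 25), (m, r, 7, 7), (m, v, 10, 37), (m, v, 3, 22), (m, v, 36, 25), (m, v, 7, 7), (m, w, 10, 37), (m, w, 3, 22), (m, w, 36, 25), (m, w, 7, 7)}
Natural join on D: {(d, a, 10, 23, b, p), (d, a, 10, 23, t, z), (d, a, 21, 38, b, p), (d, a, 21, 38, t, z), (d, a, 30, 7, b, p), (d, a, 30, 7, t, z), (d, a, 31, 2, b, p), (d, a, 31, 2, t, z), (d, a, 31, 29, b, p), (d, a, 31, 29, t, z), (d, a, 37, 10, b, p), (d, a, 37, 10, t, z), (d, a, 4, 37, b, p), (d, a, 4, 37, t, z), (d, b, 10, 23, b, p), (d, b, 10, 23, t, z), (d, b, 21, 38, b, p), (d, b, 21, 38, t, z), (d, b, 30, 7, b, p), (d, b, 30, 7, t, z), (d, b, 31, 2, b, p), (d, b, 31, 2, t, z), (d, b, 31, 29, b, p), (d, b, 31, 29, t, z), (d, b, 37, 10, b, p), (d, b, 37, 10, t, z), (d, b, 4, 37, b, p), (d, b, 4, 37, t, z), (d, k, 10, 23, b, p), (d, k, 10, 23, t, z), (d, k, 21, 38, b, p), (d, k, 21, 38, t, z), (d, k, 30, 7, b, p), (d, k, 30, 7, t, z), (d, k, 31, 2, b, p), (d, k, 31, 2, t, z), (d, k, 31, 29, b, p), (d, k, 31, 29, t, z), (d, k, 37, 10, b, p), (d, k, 37, 10, t, z), (d, k, 4, 37, b, p), (d, k, 4, 37, t, z), (d, r, 10, 23, b, p), (d, r, 10, 23, t, z), (d, r, 21, 38, b, p), (d, r, 21, 38, t, z), (d, r, 30, 7, b, p), (d, r, 30, 7, t, z), (d, r, 31, 2, b, p), (d, r, 31, 2, t, z), (d, r, 31, 29, b, p), (d, r, 31, 29, t, z), (d, r, 37, 10, b, p), (d, r, 37, 10, t, z), (d, r, 4, 37, b, p), (d, r, 4, 37, t, z), (d, t, 10, 23, b, p), (d, t, 10, 23, t, z), (d, t, 21, 38, b, p), (d, t, 21, 38, t, z), (d, t, 30, 7, b, p), (d, t, 30, 7, t, z), (d, t, 31, 2, b, p), (d, t, 31, 2, t, z), (d, t, 31, 29, b, p), (d, t, 31, 29, t, z), (d, t, 37, 10, b, p), (d, t, 37, 10, t, z), (d, t, 4, 37, b, p), (d, t, 4, 37, t, z), (m, q, 10, 37, c, r), (m, q, 10, 37, m, b), (m, q, 3, 22, c, r), (m, q, 3, 22, m, b), (m, q, 36, 25, c, r), (m, q, 36, 25, m, b), (m, q, 7, 7, c, r), (m, q, 7, 7, m, b), (m, r, 10, 37, c, r), (m, r, 10, 37, m, b), (m, r, 3, 22, c, r), (m, r, 3, 22, m, b), (m, r, 36, 25, c, r), (m, r, 36, 25, m, b), (m, r, 7, 7, c, r), (m, r, 7, 7, m, b), (m, v, 10, 37, c, r), (m, v, 10, 37, m, b), (m, v, 3, 22, c, r), (m, v, 3, 22, m, b), (m, v, 36, 25, c, r), (m, v, 36, 25, m, b), (m, v, 7, 7, c, r), (m, v, 7, 7, m, b), (m, w, 10, 37, c, r), (m, w, 10, 37, m, b), (m, w, 3, 22, c, r), (m, w, 3, 22, m, b), (m, w, 36, 25, c, r), (m, w, 36, 25, m, b), (m, w, 7, 7, c, r), (m, w, 7, 7, m, b)}
Filtering on F >= 7 and G = t leaves {(d, a, 10, 23, t, z), (d, a, 21, 38, t, z), (d, a, 30, 7, t, z), (d, a, 31, 29, t, z), (d, a, 37, 10, t, z), (d, a, 4, 37, t, z), (d, b, 10, 23, t, z), (d, b, 21, 38, t, z), (d, b, 30, 7, t, z), (d, b, 31, 29, t, z), (d, b, 37, 10, t, z), (d, b, 4, 37, t, z), (d, k, 10, 23, t, z), (d, k, 21, 38, t, z), (d, k, 30, 7, t, z), (d, k, 31, 29, t, z), (d, k, 37, 10, t, z), (d, k, 4, 37, t, z), (d, r, 10, 23, t, z), (d, r, 21, 38, t, z), (d, r, 30, 7, t, z), (d, r, 31, 29, t, z), (d, r, 37, 10, t, z), (d, r, 4, 37, t, z), (d, t, 10, 23, t, z), (d, t, 21, 38, t, z), (d, t, 30, 7, t, z), (d, t, 31, 29, t, z), (d, t, 37, 10, t, z), (d, t, 4, 37, t, z)}.
π_{D, B, G} gives {(d, 10, t), (d, 21, t), (d, 30, t), (d, 31, t), (d, 37, t), (d, 4, t)} (24 duplicate(s) eliminated).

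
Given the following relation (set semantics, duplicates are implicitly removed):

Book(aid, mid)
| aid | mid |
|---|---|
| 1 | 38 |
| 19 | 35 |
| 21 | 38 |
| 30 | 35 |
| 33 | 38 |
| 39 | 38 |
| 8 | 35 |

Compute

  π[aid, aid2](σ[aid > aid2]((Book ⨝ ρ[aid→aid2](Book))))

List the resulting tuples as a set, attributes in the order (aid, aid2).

{(19, 8), (21, 1), (30, 19), (30, 8), (33, 1), (33, 21), (39, 1), (39, 21), (39, 33)}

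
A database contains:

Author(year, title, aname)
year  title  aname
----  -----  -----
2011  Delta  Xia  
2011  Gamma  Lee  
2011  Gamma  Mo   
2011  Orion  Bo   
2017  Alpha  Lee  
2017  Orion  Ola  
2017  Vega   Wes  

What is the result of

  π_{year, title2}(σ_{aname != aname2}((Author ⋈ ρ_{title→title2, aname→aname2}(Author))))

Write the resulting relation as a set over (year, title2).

{(2011, Delta), (2011, Gamma), (2011, Orion), (2017, Alpha), (2017, Orion), (2017, Vega)}

ρ[title→title2, aname→aname2]: schema becomes (year, title2, aname2); tuples unchanged.
Natural join on year: {(2011, Delta, Xia, Delta, Xia), (2011, Delta, Xia, Gamma, Lee), (2011, Delta, Xia, Gamma, Mo), (2011, Delta, Xia, Orion, Bo), (2011, Gamma, Lee, Delta, Xia), (2011, Gamma, Lee, Gamma, Lee), (2011, Gamma, Lee, Gamma, Mo), (2011, Gamma, Lee, Orion, Bo), (2011, Gamma, Mo, Delta, Xia), (2011, Gamma, Mo, Gamma, Lee), (2011, Gamma, Mo, Gamma, Mo), (2011, Gamma, Mo, Orion, Bo), (2011, Orion, Bo, Delta, Xia), (2011, Orion, Bo, Gamma, Lee), (2011, Orion, Bo, Gamma, Mo), (2011, Orion, Bo, Orion, Bo), (2017, Alpha, Lee, Alpha, Lee), (2017, Alpha, Lee, Orion, Ola), (2017, Alpha, Lee, Vega, Wes), (2017, Orion, Ola, Alpha, Lee), (2017, Orion, Ola, Orion, Ola), (2017, Orion, Ola, Vega, Wes), (2017, Vega, Wes, Alpha, Lee), (2017, Vega, Wes, Orion, Ola), (2017, Vega, Wes, Vega, Wes)}
Filtering on aname != aname2 leaves {(2011, Delta, Xia, Gamma, Lee), (2011, Delta, Xia, Gamma, Mo), (2011, Delta, Xia, Orion, Bo), (2011, Gamma, Lee, Delta, Xia), (2011, Gamma, Lee, Gamma, Mo), (2011, Gamma, Lee, Orion, Bo), (2011, Gamma, Mo, Delta, Xia), (2011, Gamma, Mo, Gamma, Lee), (2011, Gamma, Mo, Orion, Bo), (2011, Orion, Bo, Delta, Xia), (2011, Orion, Bo, Gamma, Lee), (2011, Orion, Bo, Gamma, Mo), (2017, Alpha, Lee, Orion, Ola), (2017, Alpha, Lee, Vega, Wes), (2017, Orion, Ola, Alpha, Lee), (2017, Orion, Ola, Vega, Wes), (2017, Vega, Wes, Alpha, Lee), (2017, Vega, Wes, Orion, Ola)}.
Projecting to year, title2 (12 duplicate(s) eliminated): {(2011, Delta), (2011, Gamma), (2011, Orion), (2017, Alpha), (2017, Orion), (2017, Vega)}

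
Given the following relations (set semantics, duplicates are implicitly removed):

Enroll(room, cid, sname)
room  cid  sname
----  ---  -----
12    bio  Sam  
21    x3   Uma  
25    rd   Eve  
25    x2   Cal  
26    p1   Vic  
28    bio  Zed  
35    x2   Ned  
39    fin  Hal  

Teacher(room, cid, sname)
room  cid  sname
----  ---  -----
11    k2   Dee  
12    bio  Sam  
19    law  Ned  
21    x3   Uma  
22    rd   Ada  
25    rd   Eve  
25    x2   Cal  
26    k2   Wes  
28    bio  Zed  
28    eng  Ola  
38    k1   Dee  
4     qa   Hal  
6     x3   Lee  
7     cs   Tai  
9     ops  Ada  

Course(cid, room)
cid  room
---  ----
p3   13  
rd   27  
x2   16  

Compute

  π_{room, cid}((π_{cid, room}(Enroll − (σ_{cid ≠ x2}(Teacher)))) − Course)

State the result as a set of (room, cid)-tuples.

Filtering on cid ≠ x2 leaves {(11, k2, Dee), (12, bio, Sam), (19, law, Ned), (21, x3, Uma), (22, rd, Ada), (25, rd, Eve), (26, k2, Wes), (28, bio, Zed), (28, eng, Ola), (38, k1, Dee), (4, qa, Hal), (6, x3, Lee), (7, cs, Tai), (9, ops, Ada)}.
Set difference of the two operands is {(25, x2, Cal), (26, p1, Vic), (35, x2, Ned), (39, fin, Hal)}.
Projecting to cid, room: {(fin, 39), (p1, 26), (x2, 25), (x2, 35)}
Set difference of the two operands is {(fin, 39), (p1, 26), (x2, 25), (x2, 35)}.
Projecting to room, cid: {(25, x2), (26, p1), (35, x2), (39, fin)}

{(25, x2), (26, p1), (35, x2), (39, fin)}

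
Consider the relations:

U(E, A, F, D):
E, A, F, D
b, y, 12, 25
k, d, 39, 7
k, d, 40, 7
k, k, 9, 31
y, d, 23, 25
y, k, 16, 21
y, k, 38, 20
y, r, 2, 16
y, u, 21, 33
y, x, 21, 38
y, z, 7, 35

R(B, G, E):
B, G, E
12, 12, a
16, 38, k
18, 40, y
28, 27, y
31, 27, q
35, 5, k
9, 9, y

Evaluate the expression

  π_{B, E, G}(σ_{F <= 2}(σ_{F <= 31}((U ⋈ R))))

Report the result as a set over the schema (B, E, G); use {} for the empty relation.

{(18, y, 40), (28, y, 27), (9, y, 9)}

Joining U and R on E yields {(k, d, 39, 7, 16, 38), (k, d, 39, 7, 35, 5), (k, d, 40, 7, 16, 38), (k, d, 40, 7, 35, 5), (k, k, 9, 31, 16, 38), (k, k, 9, 31, 35, 5), (y, d, 23, 25, 18, 40), (y, d, 23, 25, 28, 27), (y, d, 23, 25, 9, 9), (y, k, 16, 21, 18, 40), (y, k, 16, 21, 28, 27), (y, k, 16, 21, 9, 9), (y, k, 38, 20, 18, 40), (y, k, 38, 20, 28, 27), (y, k, 38, 20, 9, 9), (y, r, 2, 16, 18, 40), (y, r, 2, 16, 28, 27), (y, r, 2, 16, 9, 9), (y, u, 21, 33, 18, 40), (y, u, 21, 33, 28, 27), (y, u, 21, 33, 9, 9), (y, x, 21, 38, 18, 40), (y, x, 21, 38, 28, 27), (y, x, 21, 38, 9, 9), (y, z, 7, 35, 18, 40), (y, z, 7, 35, 28, 27), (y, z, 7, 35, 9, 9)}.
Filtering on F <= 31 leaves {(k, k, 9, 31, 16, 38), (k, k, 9, 31, 35, 5), (y, d, 23, 25, 18, 40), (y, d, 23, 25, 28, 27), (y, d, 23, 25, 9, 9), (y, k, 16, 21, 18, 40), (y, k, 16, 21, 28, 27), (y, k, 16, 21, 9, 9), (y, r, 2, 16, 18, 40), (y, r, 2, 16, 28, 27), (y, r, 2, 16, 9, 9), (y, u, 21, 33, 18, 40), (y, u, 21, 33, 28, 27), (y, u, 21, 33, 9, 9), (y, x, 21, 38, 18, 40), (y, x, 21, 38, 28, 27), (y, x, 21, 38, 9, 9), (y, z, 7, 35, 18, 40), (y, z, 7, 35, 28, 27), (y, z, 7, 35, 9, 9)}.
Filtering on F <= 2 leaves {(y, r, 2, 16, 18, 40), (y, r, 2, 16, 28, 27), (y, r, 2, 16, 9, 9)}.
π_{B, E, G} gives {(18, y, 40), (28, y, 27), (9, y, 9)}.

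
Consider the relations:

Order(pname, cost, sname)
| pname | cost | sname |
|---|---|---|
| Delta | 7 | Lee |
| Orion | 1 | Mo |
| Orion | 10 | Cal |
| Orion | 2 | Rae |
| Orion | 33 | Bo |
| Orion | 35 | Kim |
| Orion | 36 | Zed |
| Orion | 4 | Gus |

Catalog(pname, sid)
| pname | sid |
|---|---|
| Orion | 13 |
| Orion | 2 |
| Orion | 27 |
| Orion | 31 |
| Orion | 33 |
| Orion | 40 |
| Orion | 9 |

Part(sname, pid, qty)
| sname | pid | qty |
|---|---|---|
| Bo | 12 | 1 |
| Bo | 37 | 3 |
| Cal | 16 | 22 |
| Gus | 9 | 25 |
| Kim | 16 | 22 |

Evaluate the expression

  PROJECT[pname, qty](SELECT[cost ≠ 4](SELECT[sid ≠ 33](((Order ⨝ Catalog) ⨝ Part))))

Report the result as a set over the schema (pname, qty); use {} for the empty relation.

{(Orion, 1), (Orion, 22), (Orion, 3)}

Joining Order and Catalog on pname yields {(Orion, 1, Mo, 13), (Orion, 1, Mo, 2), (Orion, 1, Mo, 27), (Orion, 1, Mo, 31), (Orion, 1, Mo, 33), (Orion, 1, Mo, 40), (Orion, 1, Mo, 9), (Orion, 10, Cal, 13), (Orion, 10, Cal, 2), (Orion, 10, Cal, 27), (Orion, 10, Cal, 31), (Orion, 10, Cal, 33), (Orion, 10, Cal, 40), (Orion, 10, Cal, 9), (Orion, 2, Rae, 13), (Orion, 2, Rae, 2), (Orion, 2, Rae, 27), (Orion, 2, Rae, 31), (Orion, 2, Rae, 33), (Orion, 2, Rae, 40), (Orion, 2, Rae, 9), (Orion, 33, Bo, 13), (Orion, 33, Bo, 2), (Orion, 33, Bo, 27), (Orion, 33, Bo, 31), (Orion, 33, Bo, 33), (Orion, 33, Bo, 40), (Orion, 33, Bo, 9), (Orion, 35, Kim, 13), (Orion, 35, Kim, 2), (Orion, 35, Kim, 27), (Orion, 35, Kim, 31), (Orion, 35, Kim, 33), (Orion, 35, Kim, 40), (Orion, 35, Kim, 9), (Orion, 36, Zed, 13), (Orion, 36, Zed, 2), (Orion, 36, Zed, 27), (Orion, 36, Zed, 31), (Orion, 36, Zed, 33), (Orion, 36, Zed, 40), (Orion, 36, Zed, 9), (Orion, 4, Gus, 13), (Orion, 4, Gus, 2), (Orion, 4, Gus, 27), (Orion, 4, Gus, 31), (Orion, 4, Gus, 33), (Orion, 4, Gus, 40), (Orion, 4, Gus, 9)}.
Joining (Order ⨝ Catalog) and Part on sname yields {(Orion, 10, Cal, 13, 16, 22), (Orion, 10, Cal, 2, 16, 22), (Orion, 10, Cal, 27, 16, 22), (Orion, 10, Cal, 31, 16, 22), (Orion, 10, Cal, 33, 16, 22), (Orion, 10, Cal, 40, 16, 22), (Orion, 10, Cal, 9, 16, 22), (Orion, 33, Bo, 13, 12, 1), (Orion, 33, Bo, 13, 37, 3), (Orion, 33, Bo, 2, 12, 1), (Orion, 33, Bo, 2, 37, 3), (Orion, 33, Bo, 27, 12, 1), (Orion, 33, Bo, 27, 37, 3), (Orion, 33, Bo, 31, 12, 1), (Orion, 33, Bo, 31, 37, 3), (Orion, 33, Bo, 33, 12, 1), (Orion, 33, Bo, 33, 37, 3), (Orion, 33, Bo, 40, 12, 1), (Orion, 33, Bo, 40, 37, 3), (Orion, 33, Bo, 9, 12, 1), (Orion, 33, Bo, 9, 37, 3), (Orion, 35, Kim, 13, 16, 22), (Orion, 35, Kim, 2, 16, 22), (Orion, 35, Kim, 27, 16, 22), (Orion, 35, Kim, 31, 16, 22), (Orion, 35, Kim, 33, 16, 22), (Orion, 35, Kim, 40, 16, 22), (Orion, 35, Kim, 9, 16, 22), (Orion, 4, Gus, 13, 9, 25), (Orion, 4, Gus, 2, 9, 25), (Orion, 4, Gus, 27, 9, 25), (Orion, 4, Gus, 31, 9, 25), (Orion, 4, Gus, 33, 9, 25), (Orion, 4, Gus, 40, 9, 25), (Orion, 4, Gus, 9, 9, 25)}.
Selection sid ≠ 33: {(Orion, 10, Cal, 13, 16, 22), (Orion, 10, Cal, 2, 16, 22), (Orion, 10, Cal, 27, 16, 22), (Orion, 10, Cal, 31, 16, 22), (Orion, 10, Cal, 40, 16, 22), (Orion, 10, Cal, 9, 16, 22), (Orion, 33, Bo, 13, 12, 1), (Orion, 33, Bo, 13, 37, 3), (Orion, 33, Bo, 2, 12, 1), (Orion, 33, Bo, 2, 37, 3), (Orion, 33, Bo, 27, 12, 1), (Orion, 33, Bo, 27, 37, 3), (Orion, 33, Bo, 31, 12, 1), (Orion, 33, Bo, 31, 37, 3), (Orion, 33, Bo, 40, 12, 1), (Orion, 33, Bo, 40, 37, 3), (Orion, 33, Bo, 9, 12, 1), (Orion, 33, Bo, 9, 37, 3), (Orion, 35, Kim, 13, 16, 22), (Orion, 35, Kim, 2, 16, 22), (Orion, 35, Kim, 27, 16, 22), (Orion, 35, Kim, 31, 16, 22), (Orion, 35, Kim, 40, 16, 22), (Orion, 35, Kim, 9, 16, 22), (Orion, 4, Gus, 13, 9, 25), (Orion, 4, Gus, 2, 9, 25), (Orion, 4, Gus, 27, 9, 25), (Orion, 4, Gus, 31, 9, 25), (Orion, 4, Gus, 40, 9, 25), (Orion, 4, Gus, 9, 9, 25)}
Selection cost ≠ 4: {(Orion, 10, Cal, 13, 16, 22), (Orion, 10, Cal, 2, 16, 22), (Orion, 10, Cal, 27, 16, 22), (Orion, 10, Cal, 31, 16, 22), (Orion, 10, Cal, 40, 16, 22), (Orion, 10, Cal, 9, 16, 22), (Orion, 33, Bo, 13, 12, 1), (Orion, 33, Bo, 13, 37, 3), (Orion, 33, Bo, 2, 12, 1), (Orion, 33, Bo, 2, 37, 3), (Orion, 33, Bo, 27, 12, 1), (Orion, 33, Bo, 27, 37, 3), (Orion, 33, Bo, 31, 12, 1), (Orion, 33, Bo, 31, 37, 3), (Orion, 33, Bo, 40, 12, 1), (Orion, 33, Bo, 40, 37, 3), (Orion, 33, Bo, 9, 12, 1), (Orion, 33, Bo, 9, 37, 3), (Orion, 35, Kim, 13, 16, 22), (Orion, 35, Kim, 2, 16, 22), (Orion, 35, Kim, 27, 16, 22), (Orion, 35, Kim, 31, 16, 22), (Orion, 35, Kim, 40, 16, 22), (Orion, 35, Kim, 9, 16, 22)}
Keep only column(s) pname, qty (21 duplicate(s) eliminated): {(Orion, 1), (Orion, 22), (Orion, 3)}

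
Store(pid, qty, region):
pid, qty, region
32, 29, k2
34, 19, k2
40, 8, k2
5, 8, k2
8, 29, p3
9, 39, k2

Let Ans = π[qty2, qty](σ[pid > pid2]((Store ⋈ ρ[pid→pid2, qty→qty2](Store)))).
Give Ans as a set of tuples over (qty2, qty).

{(19, 8), (29, 19), (29, 8), (39, 19), (39, 29), (39, 8), (8, 19), (8, 29), (8, 39), (8, 8)}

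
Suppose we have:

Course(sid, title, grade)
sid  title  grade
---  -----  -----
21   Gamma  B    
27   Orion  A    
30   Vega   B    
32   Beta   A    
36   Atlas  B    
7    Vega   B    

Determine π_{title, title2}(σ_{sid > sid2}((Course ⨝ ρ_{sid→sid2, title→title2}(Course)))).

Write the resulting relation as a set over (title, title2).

ρ[sid→sid2, title→title2]: schema becomes (sid2, title2, grade); tuples unchanged.
Course ⋈ ρ_{sid→sid2, title→title2}(Course) (natural join on grade): {(21, Gamma, B, 21, Gamma), (21, Gamma, B, 30, Vega), (21, Gamma, B, 36, Atlas), (21, Gamma, B, 7, Vega), (27, Orion, A, 27, Orion), (27, Orion, A, 32, Beta), (30, Vega, B, 21, Gamma), (30, Vega, B, 30, Vega), (30, Vega, B, 36, Atlas), (30, Vega, B, 7, Vega), (32, Beta, A, 27, Orion), (32, Beta, A, 32, Beta), (36, Atlas, B, 21, Gamma), (36, Atlas, B, 30, Vega), (36, Atlas, B, 36, Atlas), (36, Atlas, B, 7, Vega), (7, Vega, B, 21, Gamma), (7, Vega, B, 30, Vega), (7, Vega, B, 36, Atlas), (7, Vega, B, 7, Vega)}
Apply σ_{sid > sid2}; surviving tuples: {(21, Gamma, B, 7, Vega), (30, Vega, B, 21, Gamma), (30, Vega, B, 7, Vega), (32, Beta, A, 27, Orion), (36, Atlas, B, 21, Gamma), (36, Atlas, B, 30, Vega), (36, Atlas, B, 7, Vega)}
π[title, title2]: project onto (title, title2) (1 duplicate(s) eliminated) → {(Atlas, Gamma), (Atlas, Vega), (Beta, Orion), (Gamma, Vega), (Vega, Gamma), (Vega, Vega)}

{(Atlas, Gamma), (Atlas, Vega), (Beta, Orion), (Gamma, Vega), (Vega, Gamma), (Vega, Vega)}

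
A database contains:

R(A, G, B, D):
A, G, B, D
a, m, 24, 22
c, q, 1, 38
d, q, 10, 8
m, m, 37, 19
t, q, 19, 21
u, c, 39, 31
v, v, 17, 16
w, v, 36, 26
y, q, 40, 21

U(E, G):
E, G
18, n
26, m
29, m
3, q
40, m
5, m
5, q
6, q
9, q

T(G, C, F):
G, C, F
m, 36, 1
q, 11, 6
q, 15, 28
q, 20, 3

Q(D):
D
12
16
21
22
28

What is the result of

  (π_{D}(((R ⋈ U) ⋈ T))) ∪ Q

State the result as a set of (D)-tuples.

{12, 16, 19, 21, 22, 28, 38, 8}

R ⋈ U (natural join on G): {(a, m, 24, 22, 26), (a, m, 24, 22, 29), (a, m, 24, 22, 40), (a, m, 24, 22, 5), (c, q, 1, 38, 3), (c, q, 1, 38, 5), (c, q, 1, 38, 6), (c, q, 1, 38, 9), (d, q, 10, 8, 3), (d, q, 10, 8, 5), (d, q, 10, 8, 6), (d, q, 10, 8, 9), (m, m, 37, 19, 26), (m, m, 37, 19, 29), (m, m, 37, 19, 40), (m, m, 37, 19, 5), (t, q, 19, 21, 3), (t, q, 19, 21, 5), (t, q, 19, 21, 6), (t, q, 19, 21, 9), (y, q, 40, 21, 3), (y, q, 40, 21, 5), (y, q, 40, 21, 6), (y, q, 40, 21, 9)}
(R ⋈ U) ⋈ T (natural join on G): {(a, m, 24, 22, 26, 36, 1), (a, m, 24, 22, 29, 36, 1), (a, m, 24, 22, 40, 36, 1), (a, m, 24, 22, 5, 36, 1), (c, q, 1, 38, 3, 11, 6), (c, q, 1, 38, 3, 15, 28), (c, q, 1, 38, 3, 20, 3), (c, q, 1, 38, 5, 11, 6), (c, q, 1, 38, 5, 15, 28), (c, q, 1, 38, 5, 20, 3), (c, q, 1, 38, 6, 11, 6), (c, q, 1, 38, 6, 15, 28), (c, q, 1, 38, 6, 20, 3), (c, q, 1, 38, 9, 11, 6), (c, q, 1, 38, 9, 15, 28), (c, q, 1, 38, 9, 20, 3), (d, q, 10, 8, 3, 11, 6), (d, q, 10, 8, 3, 15, 28), (d, q, 10, 8, 3, 20, 3), (d, q, 10, 8, 5, 11, 6), (d, q, 10, 8, 5, 15, 28), (d, q, 10, 8, 5, 20, 3), (d, q, 10, 8, 6, 11, 6), (d, q, 10, 8, 6, 15, 28), (d, q, 10, 8, 6, 20, 3), (d, q, 10, 8, 9, 11, 6), (d, q, 10, 8, 9, 15, 28), (d, q, 10, 8, 9, 20, 3), (m, m, 37, 19, 26, 36, 1), (m, m, 37, 19, 29, 36, 1), (m, m, 37, 19, 40, 36, 1), (m, m, 37, 19, 5, 36, 1), (t, q, 19, 21, 3, 11, 6), (t, q, 19, 21, 3, 15, 28), (t, q, 19, 21, 3, 20, 3), (t, q, 19, 21, 5, 11, 6), (t, q, 19, 21, 5, 15, 28), (t, q, 19, 21, 5, 20, 3), (t, q, 19, 21, 6, 11, 6), (t, q, 19, 21, 6, 15, 28), (t, q, 19, 21, 6, 20, 3), (t, q, 19, 21, 9, 11, 6), (t, q, 19, 21, 9, 15, 28), (t, q, 19, 21, 9, 20, 3), (y, q, 40, 21, 3, 11, 6), (y, q, 40, 21, 3, 15, 28), (y, q, 40, 21, 3, 20, 3), (y, q, 40, 21, 5, 11, 6), (y, q, 40, 21, 5, 15, 28), (y, q, 40, 21, 5, 20, 3), (y, q, 40, 21, 6, 11, 6), (y, q, 40, 21, 6, 15, 28), (y, q, 40, 21, 6, 20, 3), (y, q, 40, 21, 9, 11, 6), (y, q, 40, 21, 9, 15, 28), (y, q, 40, 21, 9, 20, 3)}
π_{D} gives {19, 21, 22, 38, 8} (51 duplicate(s) eliminated).
Taking the union: {12, 16, 19, 21, 22, 28, 38, 8}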